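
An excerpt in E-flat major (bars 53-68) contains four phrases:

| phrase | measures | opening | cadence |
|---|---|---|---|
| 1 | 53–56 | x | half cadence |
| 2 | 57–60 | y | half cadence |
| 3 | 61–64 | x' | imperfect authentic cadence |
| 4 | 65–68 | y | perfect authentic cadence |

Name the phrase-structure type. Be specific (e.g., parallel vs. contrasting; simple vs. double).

parallel double period

Four phrases in two halves: the first half (measures 53-60) ends with a half cadence, the second (bars 61–68) with a perfect authentic cadence — a large antecedent–consequent pair, i.e. a double period.
Phrase 3 begins with the same material as phrase 1, making it parallel.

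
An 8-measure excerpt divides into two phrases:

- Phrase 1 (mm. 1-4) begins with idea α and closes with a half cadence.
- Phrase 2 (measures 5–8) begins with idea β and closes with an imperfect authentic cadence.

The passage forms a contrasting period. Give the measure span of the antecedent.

The phrase ending with the weaker cadence (half cadence) is the antecedent; the one ending more conclusively (imperfect authentic cadence) is the consequent. The antecedent is measures 1–4.

measures 1–4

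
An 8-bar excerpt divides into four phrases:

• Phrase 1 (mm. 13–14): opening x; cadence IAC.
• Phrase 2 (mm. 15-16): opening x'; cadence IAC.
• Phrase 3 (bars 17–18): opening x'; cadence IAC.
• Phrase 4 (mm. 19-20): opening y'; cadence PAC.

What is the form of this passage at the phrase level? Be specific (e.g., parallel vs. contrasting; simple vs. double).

parallel double period

Four phrases in two halves: the first half (bars 13-16) ends with an imperfect authentic cadence, the second (mm. 17–20) with a perfect authentic cadence — a large antecedent–consequent pair, i.e. a double period.
Phrase 3 begins with the same material as phrase 1, making it parallel.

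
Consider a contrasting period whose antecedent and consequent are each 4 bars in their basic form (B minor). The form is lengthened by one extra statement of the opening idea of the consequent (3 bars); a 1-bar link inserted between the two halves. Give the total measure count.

Basic contrasting period: 4 + 4 = 8 bars.
8 (basic form) + 3 (extra statement) + 1 (link) = 12.

12 measures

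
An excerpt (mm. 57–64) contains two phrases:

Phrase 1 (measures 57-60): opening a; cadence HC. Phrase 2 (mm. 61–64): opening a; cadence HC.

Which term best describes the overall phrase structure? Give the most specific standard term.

Both phrases have the same opening (a) and the same cadence (half cadence): the second is a restatement, not a consequent, so this is a repeated phrase rather than a period.

repeated phrase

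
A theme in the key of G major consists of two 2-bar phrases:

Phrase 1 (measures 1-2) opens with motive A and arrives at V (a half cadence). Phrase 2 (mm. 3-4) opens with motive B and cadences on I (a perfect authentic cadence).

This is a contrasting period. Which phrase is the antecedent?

phrase 1

The phrase ending with the weaker cadence (half cadence) is the antecedent; the one ending more conclusively (perfect authentic cadence) is the consequent. The antecedent is phrase 1.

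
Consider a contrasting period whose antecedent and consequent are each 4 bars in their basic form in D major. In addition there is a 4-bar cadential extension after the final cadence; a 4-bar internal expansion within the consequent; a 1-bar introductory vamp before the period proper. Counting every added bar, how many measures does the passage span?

Basic contrasting period: 4 + 4 = 8 bars.
8 (basic form) + 4 (cadential extension) + 4 (internal expansion) + 1 (introduction) = 17.

17 measures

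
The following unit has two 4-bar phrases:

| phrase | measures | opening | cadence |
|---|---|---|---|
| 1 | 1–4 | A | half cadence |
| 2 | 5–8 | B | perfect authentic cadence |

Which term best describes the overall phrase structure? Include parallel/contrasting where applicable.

Phrase 1 ends with a half cadence (weaker) and phrase 2 with a perfect authentic cadence (stronger): antecedent + consequent = a period.
The two phrases open with different material (A / B), so the period is contrasting.

contrasting period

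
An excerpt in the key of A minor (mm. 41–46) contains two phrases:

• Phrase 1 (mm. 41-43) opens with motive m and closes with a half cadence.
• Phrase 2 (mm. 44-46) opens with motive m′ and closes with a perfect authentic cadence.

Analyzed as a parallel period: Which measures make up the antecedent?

measures 41–43

The antecedent is the phrase ending with the weaker cadence (half cadence, phrase 1) and the consequent the one ending more conclusively (perfect authentic cadence, phrase 2); the antecedent is measures 41–43.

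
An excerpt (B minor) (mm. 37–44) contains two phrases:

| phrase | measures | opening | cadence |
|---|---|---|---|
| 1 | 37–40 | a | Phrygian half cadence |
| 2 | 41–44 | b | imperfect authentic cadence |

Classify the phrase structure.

Phrase 1 ends with a Phrygian half cadence (weaker) and phrase 2 with an imperfect authentic cadence (stronger): antecedent + consequent = a period.
The two phrases open with different material (a / b), so the period is contrasting.

contrasting period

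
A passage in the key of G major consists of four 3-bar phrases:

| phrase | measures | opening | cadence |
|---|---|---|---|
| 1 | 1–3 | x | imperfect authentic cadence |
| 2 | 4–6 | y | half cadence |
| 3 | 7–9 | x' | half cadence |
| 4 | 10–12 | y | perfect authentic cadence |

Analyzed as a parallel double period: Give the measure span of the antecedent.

measures 1–6

In a double period the four phrases pair into a large antecedent (phrases 1–2, ending half cadence) and a large consequent (phrases 3–4, ending perfect authentic cadence). The antecedent spans mm. 1–6.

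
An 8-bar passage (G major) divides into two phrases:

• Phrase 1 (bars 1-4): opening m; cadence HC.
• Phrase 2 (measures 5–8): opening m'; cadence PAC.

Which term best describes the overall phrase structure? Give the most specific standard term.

Phrase 1 ends with a half cadence (weaker) and phrase 2 with a perfect authentic cadence (stronger): antecedent + consequent = a period.
The two phrases open with the same material (m / m'), so the period is parallel.

parallel period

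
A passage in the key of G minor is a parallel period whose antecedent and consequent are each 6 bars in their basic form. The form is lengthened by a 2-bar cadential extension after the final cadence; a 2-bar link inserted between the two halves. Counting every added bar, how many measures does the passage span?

Basic parallel period: 6 + 6 = 12 bars.
12 (basic form) + 2 (cadential extension) + 2 (link) = 16.

16 measures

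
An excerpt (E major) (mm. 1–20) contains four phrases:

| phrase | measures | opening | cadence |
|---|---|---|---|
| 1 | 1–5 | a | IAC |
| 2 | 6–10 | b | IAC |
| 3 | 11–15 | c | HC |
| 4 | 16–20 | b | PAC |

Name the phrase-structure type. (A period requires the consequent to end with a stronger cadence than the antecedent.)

contrasting double period

Four phrases in two halves: the first half (measures 1–10) ends with an imperfect authentic cadence, the second (mm. 11–20) with a perfect authentic cadence — a large antecedent–consequent pair, i.e. a double period.
Phrase 3 begins with different material from phrase 1, making it contrasting.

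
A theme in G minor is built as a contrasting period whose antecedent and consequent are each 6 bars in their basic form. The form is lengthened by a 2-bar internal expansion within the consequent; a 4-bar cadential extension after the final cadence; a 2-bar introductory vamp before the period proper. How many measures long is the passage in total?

Basic contrasting period: 6 + 6 = 12 bars.
12 (basic form) + 2 (internal expansion) + 4 (cadential extension) + 2 (introduction) = 20.

20 measures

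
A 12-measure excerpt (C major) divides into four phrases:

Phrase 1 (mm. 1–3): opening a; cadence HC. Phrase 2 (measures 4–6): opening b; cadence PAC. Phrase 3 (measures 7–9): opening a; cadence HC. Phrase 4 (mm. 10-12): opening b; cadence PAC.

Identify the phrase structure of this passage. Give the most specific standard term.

repeated period

The cadence pattern HC–PAC–HC–PAC is weak–strong twice, and phrases 3–4 restate phrases 1–2: a period heard twice, not a double period (which would end weakly at phrase 2).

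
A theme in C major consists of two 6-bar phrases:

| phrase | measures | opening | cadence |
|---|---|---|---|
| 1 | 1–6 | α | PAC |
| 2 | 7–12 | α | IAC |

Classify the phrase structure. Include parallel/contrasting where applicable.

phrase group

The second phrase closes with an imperfect authentic cadence, which is not stronger than the first phrase's perfect authentic cadence; without a weak→strong cadential pair there is no antecedent–consequent relationship, so this is a phrase group rather than a period.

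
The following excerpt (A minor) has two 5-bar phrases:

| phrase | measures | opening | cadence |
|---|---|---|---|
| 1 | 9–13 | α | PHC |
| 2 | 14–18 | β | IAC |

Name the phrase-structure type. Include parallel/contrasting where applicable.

Phrase 1 ends with a Phrygian half cadence (weaker) and phrase 2 with an imperfect authentic cadence (stronger): antecedent + consequent = a period.
The two phrases open with different material (α / β), so the period is contrasting.

contrasting period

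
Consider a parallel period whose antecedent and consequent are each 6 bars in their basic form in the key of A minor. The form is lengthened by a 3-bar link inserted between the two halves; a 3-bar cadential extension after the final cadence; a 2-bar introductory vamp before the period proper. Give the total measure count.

Basic parallel period: 6 + 6 = 12 bars.
12 (basic form) + 3 (link) + 3 (cadential extension) + 2 (introduction) = 20.

20 measures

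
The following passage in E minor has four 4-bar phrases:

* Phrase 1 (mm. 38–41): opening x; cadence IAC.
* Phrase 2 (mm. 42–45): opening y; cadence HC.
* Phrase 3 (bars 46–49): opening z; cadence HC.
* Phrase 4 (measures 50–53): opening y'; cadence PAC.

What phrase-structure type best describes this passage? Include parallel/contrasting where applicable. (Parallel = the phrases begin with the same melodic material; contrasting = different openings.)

Four phrases in two halves: the first half (measures 38–45) ends with a half cadence, the second (mm. 46-53) with a perfect authentic cadence — a large antecedent–consequent pair, i.e. a double period.
Phrase 3 begins with different material from phrase 1, making it contrasting.

contrasting double period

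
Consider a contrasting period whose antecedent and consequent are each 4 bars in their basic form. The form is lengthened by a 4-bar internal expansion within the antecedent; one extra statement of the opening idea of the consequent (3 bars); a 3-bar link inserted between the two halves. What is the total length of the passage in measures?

18 measures

Basic contrasting period: 4 + 4 = 8 bars.
8 (basic form) + 4 (internal expansion) + 3 (extra statement) + 3 (link) = 18.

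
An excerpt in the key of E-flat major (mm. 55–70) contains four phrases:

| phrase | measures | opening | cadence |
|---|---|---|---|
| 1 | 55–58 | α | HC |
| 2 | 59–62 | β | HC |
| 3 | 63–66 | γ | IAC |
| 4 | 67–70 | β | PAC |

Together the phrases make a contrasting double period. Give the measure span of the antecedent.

In a double period the first pair of phrases (ending half cadence) is the large antecedent and the second pair (ending perfect authentic cadence) is the large consequent; the antecedent is measures 55–62.

measures 55–62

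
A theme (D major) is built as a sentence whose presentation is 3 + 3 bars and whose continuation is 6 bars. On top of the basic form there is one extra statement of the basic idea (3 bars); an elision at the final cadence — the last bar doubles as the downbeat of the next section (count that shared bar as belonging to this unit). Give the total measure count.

15 measures

Basic sentence: 3 + 3 + 6 = 12 bars.
12 (basic form) + 3 (extra statement) = 15.
The elision shares a bar with the next section but does not change this unit's count.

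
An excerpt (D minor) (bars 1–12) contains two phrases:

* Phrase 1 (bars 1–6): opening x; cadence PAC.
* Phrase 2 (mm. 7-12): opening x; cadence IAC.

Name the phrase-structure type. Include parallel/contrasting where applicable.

The second phrase closes with an imperfect authentic cadence, which is not stronger than the first phrase's perfect authentic cadence; without a weak→strong cadential pair there is no antecedent–consequent relationship, so this is a phrase group rather than a period.

phrase group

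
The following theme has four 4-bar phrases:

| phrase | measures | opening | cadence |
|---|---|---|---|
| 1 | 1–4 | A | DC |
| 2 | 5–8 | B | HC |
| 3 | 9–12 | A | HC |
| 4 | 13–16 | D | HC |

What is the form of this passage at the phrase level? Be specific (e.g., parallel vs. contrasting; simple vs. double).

Phrase 4 ends with a half cadence, no stronger than phrase 2's half cadence, so the four phrases do not form a double period; nor do phrases 3–4 duplicate 1–2, so it is not a repeated period. With no phrase reaching a conclusive cadence, the passage is a phrase group.

phrase group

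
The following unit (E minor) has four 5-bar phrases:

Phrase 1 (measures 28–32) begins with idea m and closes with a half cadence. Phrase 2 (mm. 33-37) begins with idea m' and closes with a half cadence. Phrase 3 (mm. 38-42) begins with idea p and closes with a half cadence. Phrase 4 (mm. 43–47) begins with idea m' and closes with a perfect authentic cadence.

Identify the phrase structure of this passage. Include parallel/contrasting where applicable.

contrasting double period

Four phrases in two halves: the first half (measures 28-37) ends with a half cadence, the second (mm. 38-47) with a perfect authentic cadence — a large antecedent–consequent pair, i.e. a double period.
Phrase 3 begins with different material from phrase 1, making it contrasting.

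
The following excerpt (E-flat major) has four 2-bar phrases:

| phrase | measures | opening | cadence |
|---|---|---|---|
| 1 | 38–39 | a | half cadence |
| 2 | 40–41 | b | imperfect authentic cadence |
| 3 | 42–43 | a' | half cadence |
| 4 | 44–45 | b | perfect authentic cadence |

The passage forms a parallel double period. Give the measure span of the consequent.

In a double period the four phrases pair into a large antecedent (phrases 1–2, ending imperfect authentic cadence) and a large consequent (phrases 3–4, ending perfect authentic cadence). The consequent spans mm. 42-45.

measures 42–45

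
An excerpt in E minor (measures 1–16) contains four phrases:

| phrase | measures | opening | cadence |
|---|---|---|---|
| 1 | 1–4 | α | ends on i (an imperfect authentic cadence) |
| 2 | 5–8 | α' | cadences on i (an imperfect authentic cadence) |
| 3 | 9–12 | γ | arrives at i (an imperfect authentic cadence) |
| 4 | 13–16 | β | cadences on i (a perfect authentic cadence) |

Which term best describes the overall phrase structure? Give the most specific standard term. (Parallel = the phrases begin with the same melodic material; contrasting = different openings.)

contrasting double period

Four phrases in two halves: the first half (mm. 1–8) ends with an imperfect authentic cadence, the second (bars 9–16) with a perfect authentic cadence — a large antecedent–consequent pair, i.e. a double period.
Phrase 3 begins with different material from phrase 1, making it contrasting.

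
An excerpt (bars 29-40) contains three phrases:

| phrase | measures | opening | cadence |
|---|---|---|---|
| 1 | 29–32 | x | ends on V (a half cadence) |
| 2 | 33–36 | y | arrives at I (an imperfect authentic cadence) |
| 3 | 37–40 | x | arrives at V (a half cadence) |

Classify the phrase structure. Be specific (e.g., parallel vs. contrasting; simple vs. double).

The final phrase closes with a half cadence, which is not stronger than the preceding imperfect authentic cadence; the 3 phrases lack an overall antecedent–consequent design and so form a phrase group.

phrase group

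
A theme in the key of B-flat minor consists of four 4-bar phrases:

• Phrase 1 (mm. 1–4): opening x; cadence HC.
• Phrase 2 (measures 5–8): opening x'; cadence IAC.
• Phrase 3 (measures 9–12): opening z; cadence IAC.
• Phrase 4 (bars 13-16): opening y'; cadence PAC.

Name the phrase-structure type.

contrasting double period

Four phrases in two halves: the first half (measures 1–8) ends with an imperfect authentic cadence, the second (bars 9–16) with a perfect authentic cadence — a large antecedent–consequent pair, i.e. a double period.
Phrase 3 begins with different material from phrase 1, making it contrasting.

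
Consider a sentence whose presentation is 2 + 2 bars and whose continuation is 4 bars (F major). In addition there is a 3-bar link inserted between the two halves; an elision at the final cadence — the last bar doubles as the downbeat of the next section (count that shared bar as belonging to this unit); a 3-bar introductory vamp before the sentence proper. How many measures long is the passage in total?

14 measures

Basic sentence: 2 + 2 + 4 = 8 bars.
8 (basic form) + 3 (link) + 3 (introduction) = 14.
The elision shares a bar with the next section but does not change this unit's count.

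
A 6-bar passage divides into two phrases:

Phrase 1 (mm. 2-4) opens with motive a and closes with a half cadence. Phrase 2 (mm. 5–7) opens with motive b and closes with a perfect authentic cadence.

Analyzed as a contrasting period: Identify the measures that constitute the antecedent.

measures 2–4

The antecedent is the phrase ending with the weaker cadence (half cadence, phrase 1) and the consequent the one ending more conclusively (perfect authentic cadence, phrase 2); the antecedent is mm. 2–4.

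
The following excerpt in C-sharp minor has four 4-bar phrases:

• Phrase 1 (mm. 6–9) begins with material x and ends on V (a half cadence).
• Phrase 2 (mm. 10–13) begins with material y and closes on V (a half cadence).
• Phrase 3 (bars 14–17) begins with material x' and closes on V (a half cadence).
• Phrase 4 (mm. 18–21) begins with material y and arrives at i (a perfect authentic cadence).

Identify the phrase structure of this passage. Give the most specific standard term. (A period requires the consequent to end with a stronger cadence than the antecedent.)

parallel double period

Four phrases in two halves: the first half (bars 6–13) ends with a half cadence, the second (measures 14–21) with a perfect authentic cadence — a large antecedent–consequent pair, i.e. a double period.
Phrase 3 begins with the same material as phrase 1, making it parallel.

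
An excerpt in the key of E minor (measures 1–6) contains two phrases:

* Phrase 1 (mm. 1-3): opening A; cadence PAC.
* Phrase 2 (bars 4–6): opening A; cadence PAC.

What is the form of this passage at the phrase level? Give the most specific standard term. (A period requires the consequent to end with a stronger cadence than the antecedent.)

repeated phrase

Both phrases have the same opening (A) and the same cadence (perfect authentic cadence): the second is a restatement, not a consequent, so this is a repeated phrase rather than a period.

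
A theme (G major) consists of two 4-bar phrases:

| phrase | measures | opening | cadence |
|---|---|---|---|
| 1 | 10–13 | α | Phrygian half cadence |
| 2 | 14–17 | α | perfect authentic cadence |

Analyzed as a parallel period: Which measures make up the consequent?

measures 14–17

The antecedent is the phrase ending with the weaker cadence (Phrygian half cadence, phrase 1) and the consequent the one ending more conclusively (perfect authentic cadence, phrase 2); the consequent is bars 14–17.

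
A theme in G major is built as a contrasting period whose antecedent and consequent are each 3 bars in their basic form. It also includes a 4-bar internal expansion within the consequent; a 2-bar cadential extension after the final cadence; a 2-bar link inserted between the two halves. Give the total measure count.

14 measures

Basic contrasting period: 3 + 3 = 6 bars.
6 (basic form) + 4 (internal expansion) + 2 (cadential extension) + 2 (link) = 14.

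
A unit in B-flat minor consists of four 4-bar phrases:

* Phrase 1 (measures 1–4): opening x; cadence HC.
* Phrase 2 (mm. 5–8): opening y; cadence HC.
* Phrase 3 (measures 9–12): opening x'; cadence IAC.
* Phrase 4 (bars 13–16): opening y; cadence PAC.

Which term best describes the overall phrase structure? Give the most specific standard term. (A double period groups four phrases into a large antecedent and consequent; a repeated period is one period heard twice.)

Four phrases in two halves: the first half (mm. 1–8) ends with a half cadence, the second (bars 9-16) with a perfect authentic cadence — a large antecedent–consequent pair, i.e. a double period.
Phrase 3 begins with the same material as phrase 1, making it parallel.

parallel double period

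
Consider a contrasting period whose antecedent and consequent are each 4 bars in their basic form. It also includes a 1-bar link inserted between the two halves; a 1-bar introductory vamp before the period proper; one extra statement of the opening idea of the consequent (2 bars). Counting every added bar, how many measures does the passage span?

12 measures

Basic contrasting period: 4 + 4 = 8 bars.
8 (basic form) + 1 (link) + 1 (introduction) + 2 (extra statement) = 12.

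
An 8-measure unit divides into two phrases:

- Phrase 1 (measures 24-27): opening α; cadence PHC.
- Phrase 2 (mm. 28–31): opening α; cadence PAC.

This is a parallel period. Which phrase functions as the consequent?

phrase 2

The phrase ending with the weaker cadence (Phrygian half cadence) is the antecedent; the one ending more conclusively (perfect authentic cadence) is the consequent. The consequent is phrase 2.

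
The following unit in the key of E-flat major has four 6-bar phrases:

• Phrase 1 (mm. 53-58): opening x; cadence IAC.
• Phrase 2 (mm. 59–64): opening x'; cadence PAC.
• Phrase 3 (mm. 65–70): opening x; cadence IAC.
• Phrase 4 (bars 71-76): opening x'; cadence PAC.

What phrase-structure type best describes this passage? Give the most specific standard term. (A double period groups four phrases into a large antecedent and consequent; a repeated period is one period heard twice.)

repeated period

The cadence pattern IAC–PAC–IAC–PAC is weak–strong twice, and phrases 3–4 restate phrases 1–2: a period heard twice, not a double period (which would end weakly at phrase 2).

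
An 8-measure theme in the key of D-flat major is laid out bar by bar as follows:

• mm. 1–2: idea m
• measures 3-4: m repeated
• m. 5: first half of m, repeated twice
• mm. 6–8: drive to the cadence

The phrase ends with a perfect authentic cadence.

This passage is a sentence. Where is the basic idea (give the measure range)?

The presentation of a sentence is the basic idea (bars 1–2) plus its repetition (bars 3-4); the basic idea is therefore measures 1-2.

measures 1–2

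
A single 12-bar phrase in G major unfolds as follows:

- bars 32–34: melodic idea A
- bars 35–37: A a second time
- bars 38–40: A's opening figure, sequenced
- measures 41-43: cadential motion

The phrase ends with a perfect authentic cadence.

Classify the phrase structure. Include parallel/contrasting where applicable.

Basic idea (mm. 32–34) + its repetition (mm. 35–37) form the presentation; fragmentation and cadence (measures 38-43) form the continuation — the 12-bar whole is a sentence.

sentence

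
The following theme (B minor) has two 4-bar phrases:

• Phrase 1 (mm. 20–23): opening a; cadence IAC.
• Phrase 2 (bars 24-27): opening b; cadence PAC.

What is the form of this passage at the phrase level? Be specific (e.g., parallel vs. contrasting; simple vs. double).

contrasting period

Phrase 1 ends with an imperfect authentic cadence (weaker) and phrase 2 with a perfect authentic cadence (stronger): antecedent + consequent = a period.
The two phrases open with different material (a / b), so the period is contrasting.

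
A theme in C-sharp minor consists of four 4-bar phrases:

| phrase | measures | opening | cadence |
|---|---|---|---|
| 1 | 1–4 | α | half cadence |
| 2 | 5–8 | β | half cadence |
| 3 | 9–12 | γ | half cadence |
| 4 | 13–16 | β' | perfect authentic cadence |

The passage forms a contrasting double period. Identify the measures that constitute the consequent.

In a double period the four phrases pair into a large antecedent (phrases 1–2, ending half cadence) and a large consequent (phrases 3–4, ending perfect authentic cadence). The consequent spans mm. 9–16.

measures 9–16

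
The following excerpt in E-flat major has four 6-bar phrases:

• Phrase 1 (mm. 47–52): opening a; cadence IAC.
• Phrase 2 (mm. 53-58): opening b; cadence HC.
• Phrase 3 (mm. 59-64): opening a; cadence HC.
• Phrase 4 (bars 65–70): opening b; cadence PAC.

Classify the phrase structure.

parallel double period

Four phrases in two halves: the first half (mm. 47–58) ends with a half cadence, the second (mm. 59-70) with a perfect authentic cadence — a large antecedent–consequent pair, i.e. a double period.
Phrase 3 begins with the same material as phrase 1, making it parallel.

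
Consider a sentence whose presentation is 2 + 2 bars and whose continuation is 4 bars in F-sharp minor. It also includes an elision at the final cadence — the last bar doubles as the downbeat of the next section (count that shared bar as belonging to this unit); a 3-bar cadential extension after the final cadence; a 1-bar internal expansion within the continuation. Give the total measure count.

12 measures

Basic sentence: 2 + 2 + 4 = 8 bars.
8 (basic form) + 3 (cadential extension) + 1 (internal expansion) = 12.
The elision shares a bar with the next section but does not change this unit's count.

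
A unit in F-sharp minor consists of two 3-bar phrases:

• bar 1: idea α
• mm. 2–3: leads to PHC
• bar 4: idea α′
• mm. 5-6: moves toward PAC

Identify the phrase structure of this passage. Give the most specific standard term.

Phrase 1 ends with a Phrygian half cadence (weaker) and phrase 2 with a perfect authentic cadence (stronger): antecedent + consequent = a period.
The two phrases open with the same material (α / α′), so the period is parallel.

parallel period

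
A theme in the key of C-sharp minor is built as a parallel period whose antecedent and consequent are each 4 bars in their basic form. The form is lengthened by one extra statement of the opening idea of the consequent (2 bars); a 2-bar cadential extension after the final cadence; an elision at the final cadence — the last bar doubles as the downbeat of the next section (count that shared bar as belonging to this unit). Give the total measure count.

Basic parallel period: 4 + 4 = 8 bars.
8 (basic form) + 2 (extra statement) + 2 (cadential extension) = 12.
The elision shares a bar with the next section but does not change this unit's count.

12 measures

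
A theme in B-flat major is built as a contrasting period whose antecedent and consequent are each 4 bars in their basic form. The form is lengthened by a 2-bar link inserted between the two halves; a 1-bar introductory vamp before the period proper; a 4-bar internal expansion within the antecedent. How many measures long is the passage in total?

15 measures

Basic contrasting period: 4 + 4 = 8 bars.
8 (basic form) + 2 (link) + 1 (introduction) + 4 (internal expansion) = 15.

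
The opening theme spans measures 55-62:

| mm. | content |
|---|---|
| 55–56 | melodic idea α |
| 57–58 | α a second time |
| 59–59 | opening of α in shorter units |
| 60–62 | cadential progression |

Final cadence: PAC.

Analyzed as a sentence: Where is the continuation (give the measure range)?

After the presentation (mm. 55-58), the continuation covers the fragmentation through the cadence: bars 59–62.

measures 59–62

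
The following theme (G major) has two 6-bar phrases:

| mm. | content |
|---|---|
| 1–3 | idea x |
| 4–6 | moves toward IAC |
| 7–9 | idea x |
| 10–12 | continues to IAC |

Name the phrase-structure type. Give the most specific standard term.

repeated phrase

Both phrases have the same opening (x) and the same cadence (imperfect authentic cadence): the second is a restatement, not a consequent, so this is a repeated phrase rather than a period.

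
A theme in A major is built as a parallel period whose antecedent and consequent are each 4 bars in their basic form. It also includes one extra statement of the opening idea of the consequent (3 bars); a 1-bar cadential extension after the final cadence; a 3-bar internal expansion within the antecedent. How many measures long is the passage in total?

Basic parallel period: 4 + 4 = 8 bars.
8 (basic form) + 3 (extra statement) + 1 (cadential extension) + 3 (internal expansion) = 15.

15 measures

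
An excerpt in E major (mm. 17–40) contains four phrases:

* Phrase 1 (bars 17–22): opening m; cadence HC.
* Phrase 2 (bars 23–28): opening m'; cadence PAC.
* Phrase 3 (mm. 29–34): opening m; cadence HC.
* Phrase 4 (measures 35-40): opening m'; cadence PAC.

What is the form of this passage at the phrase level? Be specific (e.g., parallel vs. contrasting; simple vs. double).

The cadence pattern HC–PAC–HC–PAC is weak–strong twice, and phrases 3–4 restate phrases 1–2: a period heard twice, not a double period (which would end weakly at phrase 2).

repeated period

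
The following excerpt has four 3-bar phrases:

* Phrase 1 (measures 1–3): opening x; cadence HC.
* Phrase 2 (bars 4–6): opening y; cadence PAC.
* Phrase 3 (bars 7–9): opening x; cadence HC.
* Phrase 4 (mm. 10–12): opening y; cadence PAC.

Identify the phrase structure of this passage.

repeated period

The cadence pattern HC–PAC–HC–PAC is weak–strong twice, and phrases 3–4 restate phrases 1–2: a period heard twice, not a double period (which would end weakly at phrase 2).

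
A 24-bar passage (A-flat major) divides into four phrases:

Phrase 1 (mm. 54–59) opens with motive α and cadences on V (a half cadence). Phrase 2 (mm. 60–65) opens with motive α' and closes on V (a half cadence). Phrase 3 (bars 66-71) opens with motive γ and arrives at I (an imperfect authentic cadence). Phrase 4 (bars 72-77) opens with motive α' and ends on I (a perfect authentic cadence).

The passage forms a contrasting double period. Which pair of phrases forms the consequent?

phrases 3 and 4

In a double period the first pair of phrases (ending half cadence) is the large antecedent and the second pair (ending perfect authentic cadence) is the large consequent; the consequent is phrases 3 and 4.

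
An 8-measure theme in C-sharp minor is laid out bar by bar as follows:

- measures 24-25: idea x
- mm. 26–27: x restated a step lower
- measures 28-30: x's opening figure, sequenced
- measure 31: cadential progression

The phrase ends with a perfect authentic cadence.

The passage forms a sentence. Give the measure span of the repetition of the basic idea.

measures 26–27

The presentation of a sentence is the basic idea (mm. 24–25) plus its repetition (bars 26–27); the repetition of the basic idea is therefore mm. 26–27.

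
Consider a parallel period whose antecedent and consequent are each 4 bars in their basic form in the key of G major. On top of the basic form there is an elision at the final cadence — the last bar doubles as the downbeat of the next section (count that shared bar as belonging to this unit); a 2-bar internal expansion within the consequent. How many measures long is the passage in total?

10 measures

Basic parallel period: 4 + 4 = 8 bars.
8 (basic form) + 2 (internal expansion) = 10.
The elision shares a bar with the next section but does not change this unit's count.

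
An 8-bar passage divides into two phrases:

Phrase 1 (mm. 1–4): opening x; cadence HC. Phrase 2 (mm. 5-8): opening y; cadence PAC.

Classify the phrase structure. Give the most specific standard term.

Phrase 1 ends with a half cadence (weaker) and phrase 2 with a perfect authentic cadence (stronger): antecedent + consequent = a period.
The two phrases open with different material (x / y), so the period is contrasting.

contrasting period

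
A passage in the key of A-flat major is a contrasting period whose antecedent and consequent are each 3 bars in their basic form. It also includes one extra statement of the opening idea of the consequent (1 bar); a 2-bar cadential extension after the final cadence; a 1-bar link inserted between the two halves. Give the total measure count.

Basic contrasting period: 3 + 3 = 6 bars.
6 (basic form) + 1 (extra statement) + 2 (cadential extension) + 1 (link) = 10.

10 measures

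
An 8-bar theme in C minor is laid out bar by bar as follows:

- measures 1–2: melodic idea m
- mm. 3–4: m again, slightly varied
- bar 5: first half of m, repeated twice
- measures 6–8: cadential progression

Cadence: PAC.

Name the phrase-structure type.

Basic idea (measures 1–2) + its repetition (mm. 3-4) form the presentation; fragmentation and cadence (bars 5-8) form the continuation — the 8-bar whole is a sentence.

sentence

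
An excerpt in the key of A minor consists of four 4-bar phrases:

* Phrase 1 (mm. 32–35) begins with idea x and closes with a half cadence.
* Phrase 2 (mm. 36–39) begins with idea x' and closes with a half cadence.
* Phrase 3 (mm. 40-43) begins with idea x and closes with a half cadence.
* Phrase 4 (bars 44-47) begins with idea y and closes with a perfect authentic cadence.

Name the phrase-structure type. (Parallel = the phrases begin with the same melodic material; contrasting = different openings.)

Four phrases in two halves: the first half (mm. 32-39) ends with a half cadence, the second (bars 40–47) with a perfect authentic cadence — a large antecedent–consequent pair, i.e. a double period.
Phrase 3 begins with the same material as phrase 1, making it parallel.

parallel double period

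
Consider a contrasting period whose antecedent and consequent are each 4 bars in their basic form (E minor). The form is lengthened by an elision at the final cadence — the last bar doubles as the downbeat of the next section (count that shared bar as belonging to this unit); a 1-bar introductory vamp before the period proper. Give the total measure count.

9 measures

Basic contrasting period: 4 + 4 = 8 bars.
8 (basic form) + 1 (introduction) = 9.
The elision shares a bar with the next section but does not change this unit's count.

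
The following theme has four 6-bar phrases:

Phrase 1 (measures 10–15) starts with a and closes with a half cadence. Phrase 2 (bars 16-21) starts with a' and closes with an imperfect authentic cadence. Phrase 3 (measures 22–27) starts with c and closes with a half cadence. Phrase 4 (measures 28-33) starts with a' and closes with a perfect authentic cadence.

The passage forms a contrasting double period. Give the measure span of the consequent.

measures 22–33

In a double period the first pair of phrases (ending imperfect authentic cadence) is the large antecedent and the second pair (ending perfect authentic cadence) is the large consequent; the consequent is measures 22–33.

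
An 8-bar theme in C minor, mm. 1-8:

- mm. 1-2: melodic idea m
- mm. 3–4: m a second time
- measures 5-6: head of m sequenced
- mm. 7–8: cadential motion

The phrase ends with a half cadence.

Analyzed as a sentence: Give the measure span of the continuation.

measures 5–8

After the presentation (bars 1–4), the continuation covers the fragmentation through the cadence: mm. 5-8.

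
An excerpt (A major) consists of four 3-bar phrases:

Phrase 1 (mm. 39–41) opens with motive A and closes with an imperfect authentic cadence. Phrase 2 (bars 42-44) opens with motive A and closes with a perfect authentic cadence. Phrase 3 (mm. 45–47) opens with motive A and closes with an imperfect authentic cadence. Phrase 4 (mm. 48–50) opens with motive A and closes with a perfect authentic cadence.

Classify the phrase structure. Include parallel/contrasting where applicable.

repeated period

The cadence pattern IAC–PAC–IAC–PAC is weak–strong twice, and phrases 3–4 restate phrases 1–2: a period heard twice, not a double period (which would end weakly at phrase 2).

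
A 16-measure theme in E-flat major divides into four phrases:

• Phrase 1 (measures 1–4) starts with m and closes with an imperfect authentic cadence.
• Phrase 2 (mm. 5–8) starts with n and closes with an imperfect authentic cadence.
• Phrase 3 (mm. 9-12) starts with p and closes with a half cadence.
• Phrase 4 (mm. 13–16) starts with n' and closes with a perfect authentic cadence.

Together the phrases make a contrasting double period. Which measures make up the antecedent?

In a double period the first pair of phrases (ending imperfect authentic cadence) is the large antecedent and the second pair (ending perfect authentic cadence) is the large consequent; the antecedent is measures 1–8.

measures 1–8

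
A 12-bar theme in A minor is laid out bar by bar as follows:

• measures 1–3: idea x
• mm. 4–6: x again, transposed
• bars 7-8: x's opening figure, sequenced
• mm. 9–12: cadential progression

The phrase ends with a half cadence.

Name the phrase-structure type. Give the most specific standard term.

sentence

Basic idea (measures 1–3) + its repetition (bars 4–6) form the presentation; fragmentation and cadence (measures 7–12) form the continuation — the 12-bar whole is a sentence.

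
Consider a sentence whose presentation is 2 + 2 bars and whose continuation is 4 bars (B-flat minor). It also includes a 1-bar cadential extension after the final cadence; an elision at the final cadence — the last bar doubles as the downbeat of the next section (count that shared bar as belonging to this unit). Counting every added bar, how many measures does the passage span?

Basic sentence: 2 + 2 + 4 = 8 bars.
8 (basic form) + 1 (cadential extension) = 9.
The elision shares a bar with the next section but does not change this unit's count.

9 measures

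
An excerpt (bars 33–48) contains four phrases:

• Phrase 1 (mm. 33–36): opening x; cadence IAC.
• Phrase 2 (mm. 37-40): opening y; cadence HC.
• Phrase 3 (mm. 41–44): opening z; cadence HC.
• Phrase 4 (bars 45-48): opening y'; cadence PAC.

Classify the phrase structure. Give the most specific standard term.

Four phrases in two halves: the first half (mm. 33-40) ends with a half cadence, the second (measures 41–48) with a perfect authentic cadence — a large antecedent–consequent pair, i.e. a double period.
Phrase 3 begins with different material from phrase 1, making it contrasting.

contrasting double period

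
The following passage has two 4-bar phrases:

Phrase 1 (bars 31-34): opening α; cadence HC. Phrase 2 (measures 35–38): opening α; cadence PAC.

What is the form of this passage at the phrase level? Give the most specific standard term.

parallel period

Phrase 1 ends with a half cadence (weaker) and phrase 2 with a perfect authentic cadence (stronger): antecedent + consequent = a period.
The two phrases open with the same material (α / α), so the period is parallel.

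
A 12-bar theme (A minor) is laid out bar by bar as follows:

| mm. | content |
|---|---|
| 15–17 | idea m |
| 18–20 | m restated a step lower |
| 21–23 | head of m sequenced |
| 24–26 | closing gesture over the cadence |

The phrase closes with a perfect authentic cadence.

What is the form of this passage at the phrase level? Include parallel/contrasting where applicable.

sentence

Basic idea (measures 15–17) + its repetition (mm. 18–20) form the presentation; fragmentation and cadence (measures 21–26) form the continuation — the 12-bar whole is a sentence.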